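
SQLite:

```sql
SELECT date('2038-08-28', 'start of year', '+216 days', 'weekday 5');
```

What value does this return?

2038-08-06

`start of year` rewinds 2038-08-28 to 2038-01-01.
Applying '+216 days' to 2038-01-01: counting 216 days forward gives 2038-08-05.
`weekday 5` advances to the next Friday; 2038-08-05 is a Thursday, so it moves forward to 2038-08-06.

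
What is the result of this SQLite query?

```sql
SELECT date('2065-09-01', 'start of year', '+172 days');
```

`start of year` rewinds 2065-09-01 to 2065-01-01.
Applying '+172 days' to 2065-01-01: counting 172 days forward gives 2065-06-22.

2065-06-22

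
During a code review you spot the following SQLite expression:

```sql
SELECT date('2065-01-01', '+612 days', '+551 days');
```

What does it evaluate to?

Applying '+612 days' to 2065-01-01: counting 612 days forward gives 2066-09-05.
Applying '+551 days' to 2066-09-05: counting 551 days forward gives 2068-03-09.

2068-03-09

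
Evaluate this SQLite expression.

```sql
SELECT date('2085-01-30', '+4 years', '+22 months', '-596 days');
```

Adding +4 years to 2085-01-30 gives 2089-01-30.
Adding +22 months to 2089-01-30 gives 2090-11-30.
Applying '-596 days' to 2090-11-30: counting 596 days back gives 2089-04-13.

2089-04-13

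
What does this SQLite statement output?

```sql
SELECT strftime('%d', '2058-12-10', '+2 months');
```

10

First apply '+2 months': 2058-12-10 → 2059-02-10.
`%d` extracts the 2-digit day of month: 10.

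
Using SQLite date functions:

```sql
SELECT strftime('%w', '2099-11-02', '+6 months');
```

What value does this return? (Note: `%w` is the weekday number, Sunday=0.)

0

First apply '+6 months': 2099-11-02 → 2100-05-02.
2100-05-02 is a Sunday; with Sunday=0 that is 0.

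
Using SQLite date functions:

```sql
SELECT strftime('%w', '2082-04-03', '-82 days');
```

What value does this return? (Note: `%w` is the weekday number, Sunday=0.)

First apply '-82 days': 2082-04-03 → 2082-01-11.
2082-01-11 is a Sunday; with Sunday=0 that is 0.

0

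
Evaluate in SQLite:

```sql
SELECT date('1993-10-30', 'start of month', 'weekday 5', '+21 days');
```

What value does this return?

1993-10-22

`start of month` rewinds 1993-10-30 to 1993-10-01.
`weekday 5` advances to the next Friday; 1993-10-01 is already a Friday, so it stays at 1993-10-01.
Advancing 21 more days within October lands on 1993-10-22.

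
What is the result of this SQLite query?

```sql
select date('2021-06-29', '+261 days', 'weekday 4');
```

2022-03-17

Applying '+261 days' to 2021-06-29: counting 261 days forward gives 2022-03-17.
`weekday 4` advances to the next Thursday; 2022-03-17 is already a Thursday, so it stays at 2022-03-17.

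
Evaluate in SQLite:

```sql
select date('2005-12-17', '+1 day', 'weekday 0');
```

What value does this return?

2005-12-18

Advancing 1 more day within December lands on 2005-12-18.
`weekday 0` advances to the next Sunday; 2005-12-18 is already a Sunday, so it stays at 2005-12-18.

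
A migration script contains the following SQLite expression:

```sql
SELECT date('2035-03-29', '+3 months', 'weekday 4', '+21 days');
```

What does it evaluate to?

Adding +3 months to 2035-03-29 gives 2035-06-29.
`weekday 4` advances to the next Thursday; 2035-06-29 is a Friday, so it moves forward to 2035-07-05.
Advancing 21 more days within July lands on 2035-07-26.

2035-07-26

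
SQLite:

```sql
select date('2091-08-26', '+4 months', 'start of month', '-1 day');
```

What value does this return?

2091-11-30

Adding +4 months to 2091-08-26 gives 2091-12-26.
`start of month` rewinds 2091-12-26 to 2091-12-01.
Going back 1 day from 2091-12-01 reaches 2091-11-30 (last day of November, 30 days).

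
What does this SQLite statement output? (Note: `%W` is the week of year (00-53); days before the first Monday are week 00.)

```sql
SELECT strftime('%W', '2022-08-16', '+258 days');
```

18

First apply '+258 days': 2022-08-16 → 2023-05-01.
2023-05-01 is a Monday. SQLite's %W counts Mondays since the year started; the result is 18.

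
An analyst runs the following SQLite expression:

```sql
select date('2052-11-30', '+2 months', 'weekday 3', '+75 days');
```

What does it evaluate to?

Adding +2 months to 2052-11-30 gives 2053-01-30.
`weekday 3` advances to the next Wednesday; 2053-01-30 is a Thursday, so it moves forward to 2053-02-05.
Applying '+75 days' to 2053-02-05: counting 75 days forward gives 2053-04-21.

2053-04-21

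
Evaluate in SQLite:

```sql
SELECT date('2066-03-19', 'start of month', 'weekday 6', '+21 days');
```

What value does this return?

2066-03-27

`start of month` rewinds 2066-03-19 to 2066-03-01.
`weekday 6` advances to the next Saturday; 2066-03-01 is a Monday, so it moves forward to 2066-03-06.
Advancing 21 more days within March lands on 2066-03-27.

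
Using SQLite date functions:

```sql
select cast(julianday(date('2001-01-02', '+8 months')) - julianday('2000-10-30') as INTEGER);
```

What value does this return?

307

Adding +8 months to 2001-01-02 gives 2001-09-02.
1 day remains in October 2000 after the 30th (31 − 30).
Full months from November 2000 through August 2001 contribute their day counts.
Then 2 days into September 2001.
Total: 1 + 30 + 31 + 31 + 28 + 31 + 30 + 31 + 30 + 31 + 31 + 2 = 307.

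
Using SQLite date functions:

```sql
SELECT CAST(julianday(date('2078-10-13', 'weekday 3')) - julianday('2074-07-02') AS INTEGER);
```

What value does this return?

`weekday 3` advances to the next Wednesday; 2078-10-13 is a Thursday, so it moves forward to 2078-10-19.
29 days remain in July 2074 after the 2nd (31 − 2).
Full months from August 2074 through September 2078 contribute their day counts.
Then 19 days into October 2078.
Total: 29 + 31 + 30 + 31 + 30 + 31 + 31 + 28 + 31 + 30 + 31 + 30 + 31 + 31 + 30 + 31 + 30 + 31 + 31 + 29 + 31 + 30 + 31 + 30 + 31 + 31 + 30 + 31 + 30 + 31 + 31 + 28 + 31 + 30 + 31 + 30 + 31 + 31 + 30 + 31 + 30 + 31 + 31 + 28 + 31 + 30 + 31 + 30 + 31 + 31 + 30 + 19 = 1570.

1570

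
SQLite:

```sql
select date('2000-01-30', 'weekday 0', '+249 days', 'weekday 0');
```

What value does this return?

2000-10-08

`weekday 0` advances to the next Sunday; 2000-01-30 is already a Sunday, so it stays at 2000-01-30.
Applying '+249 days' to 2000-01-30: counting 249 days forward gives 2000-10-05.
`weekday 0` advances to the next Sunday; 2000-10-05 is a Thursday, so it moves forward to 2000-10-08.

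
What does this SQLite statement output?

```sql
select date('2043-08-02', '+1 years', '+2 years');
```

2046-08-02

Adding +1 year to 2043-08-02 gives 2044-08-02.
Adding +2 years to 2044-08-02 gives 2046-08-02.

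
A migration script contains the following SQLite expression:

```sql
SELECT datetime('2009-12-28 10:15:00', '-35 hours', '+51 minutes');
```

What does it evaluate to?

2009-12-27 00:06:00

-35 hours from 2009-12-28 10:15:00 is 2009-12-26 23:15:00 (crosses midnight).
+51 minutes from 2009-12-26 23:15:00 is 2009-12-27 00:06:00.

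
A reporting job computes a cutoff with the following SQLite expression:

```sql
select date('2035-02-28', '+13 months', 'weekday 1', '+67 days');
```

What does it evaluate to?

Adding +13 months to 2035-02-28 gives 2036-03-28.
`weekday 1` advances to the next Monday; 2036-03-28 is a Friday, so it moves forward to 2036-03-31.
Applying '+67 days' to 2036-03-31: counting 67 days forward gives 2036-06-06.

2036-06-06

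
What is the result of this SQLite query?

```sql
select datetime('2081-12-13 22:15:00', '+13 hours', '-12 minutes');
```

+13 hours from 2081-12-13 22:15:00 is 2081-12-14 11:15:00 (crosses midnight).
-12 minutes from 2081-12-14 11:15:00 is 2081-12-14 11:03:00.

2081-12-14 11:03:00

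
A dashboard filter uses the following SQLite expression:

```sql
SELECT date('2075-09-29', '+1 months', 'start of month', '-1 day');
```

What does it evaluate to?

Adding +1 month to 2075-09-29 gives 2075-10-29.
`start of month` rewinds 2075-10-29 to 2075-10-01.
Going back 1 day from 2075-10-01 reaches 2075-09-30 (last day of September, 30 days).

2075-09-30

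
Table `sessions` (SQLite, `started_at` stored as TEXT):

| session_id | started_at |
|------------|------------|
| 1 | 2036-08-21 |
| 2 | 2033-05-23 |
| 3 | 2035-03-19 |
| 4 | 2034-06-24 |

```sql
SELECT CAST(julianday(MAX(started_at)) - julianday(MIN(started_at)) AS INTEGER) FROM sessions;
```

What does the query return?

MIN = 2033-05-23, MAX = 2036-08-21.
8 days remain in May 2033 after the 23rd (31 − 23).
Full months from June 2033 through July 2036 contribute their day counts.
Then 21 days into August 2036.
Total: 8 + 30 + 31 + 31 + 30 + 31 + 30 + 31 + 31 + 28 + 31 + 30 + 31 + 30 + 31 + 31 + 30 + 31 + 30 + 31 + 31 + 28 + 31 + 30 + 31 + 30 + 31 + 31 + 30 + 31 + 30 + 31 + 31 + 29 + 31 + 30 + 31 + 30 + 31 + 21 = 1186.

1186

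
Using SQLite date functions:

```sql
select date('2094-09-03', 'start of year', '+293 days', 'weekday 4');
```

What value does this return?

`start of year` rewinds 2094-09-03 to 2094-01-01.
Applying '+293 days' to 2094-01-01: counting 293 days forward gives 2094-10-21.
`weekday 4` advances to the next Thursday; 2094-10-21 is already a Thursday, so it stays at 2094-10-21.

2094-10-21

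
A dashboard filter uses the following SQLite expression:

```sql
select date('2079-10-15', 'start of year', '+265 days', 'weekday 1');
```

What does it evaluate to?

2079-09-25

`start of year` rewinds 2079-10-15 to 2079-01-01.
Applying '+265 days' to 2079-01-01: counting 265 days forward gives 2079-09-23.
`weekday 1` advances to the next Monday; 2079-09-23 is a Saturday, so it moves forward to 2079-09-25.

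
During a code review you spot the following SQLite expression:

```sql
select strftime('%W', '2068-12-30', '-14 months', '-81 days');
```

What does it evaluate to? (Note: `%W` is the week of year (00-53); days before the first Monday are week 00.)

32

First apply '-14 months', '-81 days': 2068-12-30 → 2067-08-10.
2067-08-10 is a Wednesday. SQLite's %W counts Mondays since the year started; the result is 32.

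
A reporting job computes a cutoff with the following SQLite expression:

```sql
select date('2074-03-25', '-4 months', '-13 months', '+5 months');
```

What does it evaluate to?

Adding -4 months to 2074-03-25 gives 2073-11-25.
Adding -13 months to 2073-11-25 gives 2072-10-25.
Adding +5 months to 2072-10-25 gives 2073-03-25.

2073-03-25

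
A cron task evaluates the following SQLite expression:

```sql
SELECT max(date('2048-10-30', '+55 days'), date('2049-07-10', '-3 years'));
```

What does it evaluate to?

date('2048-10-30', '+55 days') → 2048-12-24.
date('2049-07-10', '-3 years') → 2046-07-10.
Later of the two is 2048-12-24.

2048-12-24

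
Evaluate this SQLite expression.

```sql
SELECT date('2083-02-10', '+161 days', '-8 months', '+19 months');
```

Applying '+161 days' to 2083-02-10: counting 161 days forward gives 2083-07-21.
Adding -8 months to 2083-07-21 gives 2082-11-21.
Adding +19 months to 2082-11-21 gives 2084-06-21.

2084-06-21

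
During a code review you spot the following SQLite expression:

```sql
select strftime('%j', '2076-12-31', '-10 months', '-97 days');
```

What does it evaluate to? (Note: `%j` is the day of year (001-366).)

First apply '-10 months', '-97 days': 2076-12-31 → 2075-11-26.
Day-of-year for 2075-11-26: days since 2075-01-01 inclusive = 330, zero-padded to 330.

330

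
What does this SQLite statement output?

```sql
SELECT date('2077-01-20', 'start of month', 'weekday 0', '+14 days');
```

`start of month` rewinds 2077-01-20 to 2077-01-01.
`weekday 0` advances to the next Sunday; 2077-01-01 is a Friday, so it moves forward to 2077-01-03.
Advancing 14 more days within January lands on 2077-01-17.

2077-01-17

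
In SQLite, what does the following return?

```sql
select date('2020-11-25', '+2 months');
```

Adding +2 months to 2020-11-25 gives 2021-01-25.

2021-01-25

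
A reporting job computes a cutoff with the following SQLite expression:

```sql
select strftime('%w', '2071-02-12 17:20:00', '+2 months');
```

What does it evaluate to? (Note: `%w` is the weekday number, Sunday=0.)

0

First apply '+2 months': 2071-02-12 17:20:00 → 2071-04-12 17:20:00.
2071-04-12 is a Sunday; with Sunday=0 that is 0.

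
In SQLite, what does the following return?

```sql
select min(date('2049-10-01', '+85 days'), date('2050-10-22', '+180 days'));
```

2049-12-25

date('2049-10-01', '+85 days') → 2049-12-25.
date('2050-10-22', '+180 days') → 2051-04-20.
Earlier of the two is 2049-12-25.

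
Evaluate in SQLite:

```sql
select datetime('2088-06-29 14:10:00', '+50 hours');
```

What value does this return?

2088-07-01 16:10:00

+50 hours from 2088-06-29 14:10:00 is 2088-07-01 16:10:00 (crosses midnight).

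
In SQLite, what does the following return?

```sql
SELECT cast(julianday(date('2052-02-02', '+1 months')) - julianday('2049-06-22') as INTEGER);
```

984

Adding +1 month to 2052-02-02 gives 2052-03-02.
8 days remain in June 2049 after the 22nd (30 − 22).
Full months from July 2049 through February 2052 contribute their day counts.
Then 2 days into March 2052.
Total: 8 + 31 + 31 + 30 + 31 + 30 + 31 + 31 + 28 + 31 + 30 + 31 + 30 + 31 + 31 + 30 + 31 + 30 + 31 + 31 + 28 + 31 + 30 + 31 + 30 + 31 + 31 + 30 + 31 + 30 + 31 + 31 + 29 + 2 = 984.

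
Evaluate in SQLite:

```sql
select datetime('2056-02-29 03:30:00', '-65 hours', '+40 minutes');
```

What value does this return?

-65 hours from 2056-02-29 03:30:00 is 2056-02-26 10:30:00 (crosses midnight).
+40 minutes from 2056-02-26 10:30:00 is 2056-02-26 11:10:00.

2056-02-26 11:10:00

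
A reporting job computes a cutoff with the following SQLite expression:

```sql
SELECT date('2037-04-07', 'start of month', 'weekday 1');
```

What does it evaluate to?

`start of month` rewinds 2037-04-07 to 2037-04-01.
`weekday 1` advances to the next Monday; 2037-04-01 is a Wednesday, so it moves forward to 2037-04-06.

2037-04-06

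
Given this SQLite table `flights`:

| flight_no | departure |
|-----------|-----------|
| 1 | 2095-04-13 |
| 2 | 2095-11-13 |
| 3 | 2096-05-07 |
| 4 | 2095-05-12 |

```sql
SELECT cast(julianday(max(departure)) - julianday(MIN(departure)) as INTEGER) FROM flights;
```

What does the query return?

390

MIN = 2095-04-13, MAX = 2096-05-07.
17 days remain in April 2095 after the 13th (30 − 13).
Full months from May 2095 through April 2096 contribute their day counts.
Then 7 days into May 2096.
Total: 17 + 31 + 30 + 31 + 31 + 30 + 31 + 30 + 31 + 31 + 29 + 31 + 30 + 7 = 390.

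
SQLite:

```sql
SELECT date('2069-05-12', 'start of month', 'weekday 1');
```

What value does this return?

2069-05-06

`start of month` rewinds 2069-05-12 to 2069-05-01.
`weekday 1` advances to the next Monday; 2069-05-01 is a Wednesday, so it moves forward to 2069-05-06.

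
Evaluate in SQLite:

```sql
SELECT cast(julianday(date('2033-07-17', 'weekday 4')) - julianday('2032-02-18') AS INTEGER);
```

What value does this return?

519

`weekday 4` advances to the next Thursday; 2033-07-17 is a Sunday, so it moves forward to 2033-07-21.
11 days remain in February 2032 after the 18th (29 − 18).
Full months from March 2032 through June 2033 contribute their day counts.
Then 21 days into July 2033.
Total: 11 + 31 + 30 + 31 + 30 + 31 + 31 + 30 + 31 + 30 + 31 + 31 + 28 + 31 + 30 + 31 + 30 + 21 = 519.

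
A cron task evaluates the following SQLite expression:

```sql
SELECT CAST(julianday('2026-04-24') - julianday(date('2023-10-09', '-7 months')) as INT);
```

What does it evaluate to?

1142

Adding -7 months to 2023-10-09 gives 2023-03-09.
22 days remain in March 2023 after the 9th (31 − 9).
Full months from April 2023 through March 2026 contribute their day counts.
Then 24 days into April 2026.
Total: 22 + 30 + 31 + 30 + 31 + 31 + 30 + 31 + 30 + 31 + 31 + 29 + 31 + 30 + 31 + 30 + 31 + 31 + 30 + 31 + 30 + 31 + 31 + 28 + 31 + 30 + 31 + 30 + 31 + 31 + 30 + 31 + 30 + 31 + 31 + 28 + 31 + 24 = 1142.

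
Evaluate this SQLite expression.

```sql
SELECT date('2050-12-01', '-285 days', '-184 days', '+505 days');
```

Applying '-285 days' to 2050-12-01: counting 285 days back gives 2050-02-19.
Applying '-184 days' to 2050-02-19: counting 184 days back gives 2049-08-19.
Applying '+505 days' to 2049-08-19: counting 505 days forward gives 2051-01-06.

2051-01-06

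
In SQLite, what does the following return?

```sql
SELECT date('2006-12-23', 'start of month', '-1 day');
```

`start of month` rewinds 2006-12-23 to 2006-12-01.
Going back 1 day from 2006-12-01 reaches 2006-11-30 (last day of November, 30 days).

2006-11-30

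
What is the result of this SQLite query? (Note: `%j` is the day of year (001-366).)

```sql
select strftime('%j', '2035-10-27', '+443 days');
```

012

First apply '+443 days': 2035-10-27 → 2037-01-12.
Day-of-year for 2037-01-12: days since 2037-01-01 inclusive = 12, zero-padded to 012.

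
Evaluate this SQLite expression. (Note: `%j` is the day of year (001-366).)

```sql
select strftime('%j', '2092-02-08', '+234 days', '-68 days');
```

First apply '+234 days', '-68 days': 2092-02-08 → 2092-07-23.
Day-of-year for 2092-07-23: days since 2092-01-01 inclusive = 205, zero-padded to 205.

205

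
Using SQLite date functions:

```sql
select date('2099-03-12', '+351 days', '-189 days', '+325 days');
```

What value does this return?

Applying '+351 days' to 2099-03-12: counting 351 days forward gives 2100-02-26.
Applying '-189 days' to 2100-02-26: counting 189 days back gives 2099-08-21.
Applying '+325 days' to 2099-08-21: counting 325 days forward gives 2100-07-12.

2100-07-12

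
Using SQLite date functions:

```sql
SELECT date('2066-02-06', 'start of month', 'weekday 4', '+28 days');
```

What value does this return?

2066-03-04

`start of month` rewinds 2066-02-06 to 2066-02-01.
`weekday 4` advances to the next Thursday; 2066-02-01 is a Monday, so it moves forward to 2066-02-04.
February 2066 has 28 days; 24 remain after the 4th, so 25 days reach 2066-03-01.
Advancing 3 more days within March lands on 2066-03-04.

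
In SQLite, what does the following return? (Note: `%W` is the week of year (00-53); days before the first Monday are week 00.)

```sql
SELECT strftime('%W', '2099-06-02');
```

22

2099-06-02 is a Tuesday. SQLite's %W counts Mondays since the year started; the result is 22.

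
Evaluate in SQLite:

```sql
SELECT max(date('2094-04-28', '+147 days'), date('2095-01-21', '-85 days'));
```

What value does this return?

date('2094-04-28', '+147 days') → 2094-09-22.
date('2095-01-21', '-85 days') → 2094-10-28.
Later of the two is 2094-10-28.

2094-10-28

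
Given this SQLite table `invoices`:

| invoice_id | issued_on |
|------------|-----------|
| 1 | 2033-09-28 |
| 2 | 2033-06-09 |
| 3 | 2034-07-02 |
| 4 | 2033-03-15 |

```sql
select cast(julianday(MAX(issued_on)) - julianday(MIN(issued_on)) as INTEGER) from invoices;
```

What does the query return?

474

MIN = 2033-03-15, MAX = 2034-07-02.
16 days remain in March 2033 after the 15th (31 − 15).
Full months from April 2033 through June 2034 contribute their day counts.
Then 2 days into July 2034.
Total: 16 + 30 + 31 + 30 + 31 + 31 + 30 + 31 + 30 + 31 + 31 + 28 + 31 + 30 + 31 + 30 + 2 = 474.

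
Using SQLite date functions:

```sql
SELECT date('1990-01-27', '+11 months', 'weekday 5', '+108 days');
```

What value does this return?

1991-04-15

Adding +11 months to 1990-01-27 gives 1990-12-27.
`weekday 5` advances to the next Friday; 1990-12-27 is a Thursday, so it moves forward to 1990-12-28.
Applying '+108 days' to 1990-12-28: counting 108 days forward gives 1991-04-15.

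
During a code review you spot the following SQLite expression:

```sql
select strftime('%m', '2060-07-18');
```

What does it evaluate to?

07

`%m` extracts the 2-digit month (01-12): 07.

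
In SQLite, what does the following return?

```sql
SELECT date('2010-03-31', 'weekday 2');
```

`weekday 2` advances to the next Tuesday; 2010-03-31 is a Wednesday, so it moves forward to 2010-04-06.

2010-04-06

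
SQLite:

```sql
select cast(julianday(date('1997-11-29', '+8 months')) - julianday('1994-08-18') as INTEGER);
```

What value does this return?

1441

Adding +8 months to 1997-11-29 gives 1998-07-29.
13 days remain in August 1994 after the 18th (31 − 18).
Full months from September 1994 through June 1998 contribute their day counts.
Then 29 days into July 1998.
Total: 13 + 30 + 31 + 30 + 31 + 31 + 28 + 31 + 30 + 31 + 30 + 31 + 31 + 30 + 31 + 30 + 31 + 31 + 29 + 31 + 30 + 31 + 30 + 31 + 31 + 30 + 31 + 30 + 31 + 31 + 28 + 31 + 30 + 31 + 30 + 31 + 31 + 30 + 31 + 30 + 31 + 31 + 28 + 31 + 30 + 31 + 30 + 29 = 1441.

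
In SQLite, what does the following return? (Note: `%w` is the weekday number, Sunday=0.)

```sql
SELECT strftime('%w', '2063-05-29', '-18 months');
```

2

First apply '-18 months': 2063-05-29 → 2061-11-29.
2061-11-29 is a Tuesday; with Sunday=0 that is 2.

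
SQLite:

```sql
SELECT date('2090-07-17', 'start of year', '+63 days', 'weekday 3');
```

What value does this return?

2090-03-08

`start of year` rewinds 2090-07-17 to 2090-01-01.
Applying '+63 days' to 2090-01-01: counting 63 days forward gives 2090-03-05.
`weekday 3` advances to the next Wednesday; 2090-03-05 is a Sunday, so it moves forward to 2090-03-08.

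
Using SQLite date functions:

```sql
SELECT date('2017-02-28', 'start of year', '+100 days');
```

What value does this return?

`start of year` rewinds 2017-02-28 to 2017-01-01.
Applying '+100 days' to 2017-01-01: counting 100 days forward gives 2017-04-11.

2017-04-11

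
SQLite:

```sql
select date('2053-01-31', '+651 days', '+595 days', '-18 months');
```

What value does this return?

2054-12-30

Applying '+651 days' to 2053-01-31: counting 651 days forward gives 2054-11-13.
Applying '+595 days' to 2054-11-13: counting 595 days forward gives 2056-06-30.
Adding -18 months to 2056-06-30 gives 2054-12-30.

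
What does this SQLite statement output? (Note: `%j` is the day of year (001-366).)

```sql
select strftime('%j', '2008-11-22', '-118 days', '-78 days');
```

131

First apply '-118 days', '-78 days': 2008-11-22 → 2008-05-10.
Day-of-year for 2008-05-10: days since 2008-01-01 inclusive = 131, zero-padded to 131.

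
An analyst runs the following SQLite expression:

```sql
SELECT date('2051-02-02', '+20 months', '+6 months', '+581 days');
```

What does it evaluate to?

2054-11-04

Adding +20 months to 2051-02-02 gives 2052-10-02.
Adding +6 months to 2052-10-02 gives 2053-04-02.
Applying '+581 days' to 2053-04-02: counting 581 days forward gives 2054-11-04.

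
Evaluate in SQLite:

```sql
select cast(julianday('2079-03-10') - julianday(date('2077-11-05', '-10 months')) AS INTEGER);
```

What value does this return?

Adding -10 months to 2077-11-05 gives 2077-01-05.
26 days remain in January 2077 after the 5th (31 − 5).
Full months from February 2077 through February 2079 contribute their day counts.
Then 10 days into March 2079.
Total: 26 + 28 + 31 + 30 + 31 + 30 + 31 + 31 + 30 + 31 + 30 + 31 + 31 + 28 + 31 + 30 + 31 + 30 + 31 + 31 + 30 + 31 + 30 + 31 + 31 + 28 + 10 = 794.

794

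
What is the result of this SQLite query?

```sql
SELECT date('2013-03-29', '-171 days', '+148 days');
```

2013-03-06

Applying '-171 days' to 2013-03-29: counting 171 days back gives 2012-10-09.
Applying '+148 days' to 2012-10-09: counting 148 days forward gives 2013-03-06.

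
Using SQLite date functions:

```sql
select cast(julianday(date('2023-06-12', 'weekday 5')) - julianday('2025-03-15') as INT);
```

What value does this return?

`weekday 5` advances to the next Friday; 2023-06-12 is a Monday, so it moves forward to 2023-06-16.
14 days remain in June 2023 after the 16th (30 − 16).
Full months from July 2023 through February 2025 contribute their day counts.
Then 15 days into March 2025.
Total: 14 + 31 + 31 + 30 + 31 + 30 + 31 + 31 + 29 + 31 + 30 + 31 + 30 + 31 + 31 + 30 + 31 + 30 + 31 + 31 + 28 + 15 = 638.
The subtraction is earlier − later, so the result is −638 → -638.

-638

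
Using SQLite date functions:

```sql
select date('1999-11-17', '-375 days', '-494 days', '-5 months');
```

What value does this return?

1997-02-01

Applying '-375 days' to 1999-11-17: counting 375 days back gives 1998-11-07.
Applying '-494 days' to 1998-11-07: counting 494 days back gives 1997-07-01.
Adding -5 months to 1997-07-01 gives 1997-02-01.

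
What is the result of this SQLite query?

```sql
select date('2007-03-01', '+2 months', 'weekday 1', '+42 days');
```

Adding +2 months to 2007-03-01 gives 2007-05-01.
`weekday 1` advances to the next Monday; 2007-05-01 is a Tuesday, so it moves forward to 2007-05-07.
Applying '+42 days' to 2007-05-07: counting 42 days forward gives 2007-06-18.

2007-06-18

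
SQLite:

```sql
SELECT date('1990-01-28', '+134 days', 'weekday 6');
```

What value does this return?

1990-06-16

Applying '+134 days' to 1990-01-28: counting 134 days forward gives 1990-06-11.
`weekday 6` advances to the next Saturday; 1990-06-11 is a Monday, so it moves forward to 1990-06-16.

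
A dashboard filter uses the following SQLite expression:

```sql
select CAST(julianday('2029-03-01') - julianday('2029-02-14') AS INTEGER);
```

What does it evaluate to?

14 days remain in February 2029 after the 14th (28 − 14).
Then 1 day into March 2029.
Total: 14 + 1 = 15.

15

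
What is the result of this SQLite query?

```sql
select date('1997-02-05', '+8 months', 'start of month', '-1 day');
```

1997-09-30

Adding +8 months to 1997-02-05 gives 1997-10-05.
`start of month` rewinds 1997-10-05 to 1997-10-01.
Going back 1 day from 1997-10-01 reaches 1997-09-30 (last day of September, 30 days).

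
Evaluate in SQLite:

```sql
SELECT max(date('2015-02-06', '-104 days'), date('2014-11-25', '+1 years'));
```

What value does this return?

date('2015-02-06', '-104 days') → 2014-10-25.
date('2014-11-25', '+1 years') → 2015-11-25.
Later of the two is 2015-11-25.

2015-11-25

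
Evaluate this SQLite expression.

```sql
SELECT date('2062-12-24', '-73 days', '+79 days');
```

Applying '-73 days' to 2062-12-24: counting 73 days back gives 2062-10-12.
Applying '+79 days' to 2062-10-12: counting 79 days forward gives 2062-12-30.

2062-12-30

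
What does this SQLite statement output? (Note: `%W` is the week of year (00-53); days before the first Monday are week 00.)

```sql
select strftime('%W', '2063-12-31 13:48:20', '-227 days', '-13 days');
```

First apply '-227 days', '-13 days': 2063-12-31 13:48:20 → 2063-05-05 13:48:20.
2063-05-05 is a Saturday. SQLite's %W counts Mondays since the year started; the result is 18.

18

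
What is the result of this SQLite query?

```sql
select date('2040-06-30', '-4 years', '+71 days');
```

Adding -4 years to 2040-06-30 gives 2036-06-30.
Applying '+71 days' to 2036-06-30: counting 71 days forward gives 2036-09-09.

2036-09-09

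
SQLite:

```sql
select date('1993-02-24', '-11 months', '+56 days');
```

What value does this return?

Adding -11 months to 1993-02-24 gives 1992-03-24.
Applying '+56 days' to 1992-03-24: counting 56 days forward gives 1992-05-19.

1992-05-19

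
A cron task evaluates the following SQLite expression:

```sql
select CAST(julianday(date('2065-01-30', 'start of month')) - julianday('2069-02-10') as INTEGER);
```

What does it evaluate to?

-1501

`start of month` rewinds 2065-01-30 to 2065-01-01.
30 days remain in January 2065 after the 1st (31 − 1).
Full months from February 2065 through January 2069 contribute their day counts.
Then 10 days into February 2069.
Total: 30 + 28 + 31 + 30 + 31 + 30 + 31 + 31 + 30 + 31 + 30 + 31 + 31 + 28 + 31 + 30 + 31 + 30 + 31 + 31 + 30 + 31 + 30 + 31 + 31 + 28 + 31 + 30 + 31 + 30 + 31 + 31 + 30 + 31 + 30 + 31 + 31 + 29 + 31 + 30 + 31 + 30 + 31 + 31 + 30 + 31 + 30 + 31 + 31 + 10 = 1501.
The subtraction is earlier − later, so the result is −1501 → -1501.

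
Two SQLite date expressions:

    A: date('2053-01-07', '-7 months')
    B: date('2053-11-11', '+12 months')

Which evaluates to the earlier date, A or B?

A = 2052-06-07.
B = 2054-11-11.
A is earlier.

A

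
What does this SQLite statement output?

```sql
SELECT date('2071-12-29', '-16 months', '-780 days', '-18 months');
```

Adding -16 months to 2071-12-29 gives 2070-08-29.
Applying '-780 days' to 2070-08-29: counting 780 days back gives 2068-07-10.
Adding -18 months to 2068-07-10 gives 2067-01-10.

2067-01-10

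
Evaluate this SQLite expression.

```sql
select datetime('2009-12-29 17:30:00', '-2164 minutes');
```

2009-12-28 05:26:00

2164 minutes = 36h 4m; -2164 minutes from 2009-12-29 17:30:00 is 2009-12-28 05:26:00 (crosses midnight).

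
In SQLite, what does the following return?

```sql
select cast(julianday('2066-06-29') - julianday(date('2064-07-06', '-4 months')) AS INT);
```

Adding -4 months to 2064-07-06 gives 2064-03-06.
25 days remain in March 2064 after the 6th (31 − 6).
Full months from April 2064 through May 2066 contribute their day counts.
Then 29 days into June 2066.
Total: 25 + 30 + 31 + 30 + 31 + 31 + 30 + 31 + 30 + 31 + 31 + 28 + 31 + 30 + 31 + 30 + 31 + 31 + 30 + 31 + 30 + 31 + 31 + 28 + 31 + 30 + 31 + 29 = 845.

845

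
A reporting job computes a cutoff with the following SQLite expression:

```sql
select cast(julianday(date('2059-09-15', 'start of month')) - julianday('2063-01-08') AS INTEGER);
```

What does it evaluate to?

`start of month` rewinds 2059-09-15 to 2059-09-01.
29 days remain in September 2059 after the 1st (30 − 1).
Full months from October 2059 through December 2062 contribute their day counts.
Then 8 days into January 2063.
Total: 29 + 31 + 30 + 31 + 31 + 29 + 31 + 30 + 31 + 30 + 31 + 31 + 30 + 31 + 30 + 31 + 31 + 28 + 31 + 30 + 31 + 30 + 31 + 31 + 30 + 31 + 30 + 31 + 31 + 28 + 31 + 30 + 31 + 30 + 31 + 31 + 30 + 31 + 30 + 31 + 8 = 1225.
The subtraction is earlier − later, so the result is −1225 → -1225.

-1225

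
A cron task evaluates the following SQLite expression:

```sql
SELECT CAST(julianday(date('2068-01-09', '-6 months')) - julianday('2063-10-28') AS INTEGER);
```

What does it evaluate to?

Adding -6 months to 2068-01-09 gives 2067-07-09.
3 days remain in October 2063 after the 28th (31 − 28).
Full months from November 2063 through June 2067 contribute their day counts.
Then 9 days into July 2067.
Total: 3 + 30 + 31 + 31 + 29 + 31 + 30 + 31 + 30 + 31 + 31 + 30 + 31 + 30 + 31 + 31 + 28 + 31 + 30 + 31 + 30 + 31 + 31 + 30 + 31 + 30 + 31 + 31 + 28 + 31 + 30 + 31 + 30 + 31 + 31 + 30 + 31 + 30 + 31 + 31 + 28 + 31 + 30 + 31 + 30 + 9 = 1350.

1350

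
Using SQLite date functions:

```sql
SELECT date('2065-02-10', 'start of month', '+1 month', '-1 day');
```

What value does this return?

`start of month` rewinds 2065-02-10 to 2065-02-01.
Adding +1 month to 2065-02-01 gives 2065-03-01.
Going back 1 day from 2065-03-01 reaches 2065-02-28 (last day of February, 28 days).

2065-02-28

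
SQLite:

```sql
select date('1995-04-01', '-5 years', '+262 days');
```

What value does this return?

Adding -5 years to 1995-04-01 gives 1990-04-01.
Applying '+262 days' to 1990-04-01: counting 262 days forward gives 1990-12-19.

1990-12-19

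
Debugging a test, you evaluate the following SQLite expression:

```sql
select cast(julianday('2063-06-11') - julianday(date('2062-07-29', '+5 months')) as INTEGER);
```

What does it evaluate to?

Adding +5 months to 2062-07-29 gives 2062-12-29.
2 days remain in December 2062 after the 29th (31 − 29).
January 2063: 31 days.
February 2063: 28 days.
March 2063: 31 days.
April 2063: 30 days.
May 2063: 31 days.
Then 11 days into June 2063.
Total: 2 + 31 + 28 + 31 + 30 + 31 + 11 = 164.

164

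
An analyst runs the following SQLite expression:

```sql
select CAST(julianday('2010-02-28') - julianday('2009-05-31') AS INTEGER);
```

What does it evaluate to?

0 days remain in May 2009 after the 31st (31 − 31).
Full months from June 2009 through January 2010 contribute their day counts.
Then 28 days into February 2010.
Total: 0 + 30 + 31 + 31 + 30 + 31 + 30 + 31 + 31 + 28 = 273.

273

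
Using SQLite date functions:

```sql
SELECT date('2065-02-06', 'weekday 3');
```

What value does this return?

`weekday 3` advances to the next Wednesday; 2065-02-06 is a Friday, so it moves forward to 2065-02-11.

2065-02-11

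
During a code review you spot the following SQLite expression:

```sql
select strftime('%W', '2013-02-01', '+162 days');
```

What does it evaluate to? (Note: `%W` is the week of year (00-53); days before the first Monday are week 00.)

27

First apply '+162 days': 2013-02-01 → 2013-07-13.
2013-07-13 is a Saturday. SQLite's %W counts Mondays since the year started; the result is 27.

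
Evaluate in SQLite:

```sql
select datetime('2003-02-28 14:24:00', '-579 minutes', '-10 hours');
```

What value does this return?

579 minutes = 9h 39m; -579 minutes from 2003-02-28 14:24:00 is 2003-02-28 04:45:00.
-10 hours from 2003-02-28 04:45:00 is 2003-02-27 18:45:00 (crosses midnight).

2003-02-27 18:45:00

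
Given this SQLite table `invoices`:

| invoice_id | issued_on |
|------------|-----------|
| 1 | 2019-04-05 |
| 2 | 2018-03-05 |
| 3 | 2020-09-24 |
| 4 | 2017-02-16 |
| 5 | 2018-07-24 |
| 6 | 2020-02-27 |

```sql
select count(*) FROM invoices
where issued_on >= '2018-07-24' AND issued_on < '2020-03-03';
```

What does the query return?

3

Rows in [2018-07-24, 2020-03-03): 2019-04-05, 2018-07-24, 2020-02-27 → 3 rows.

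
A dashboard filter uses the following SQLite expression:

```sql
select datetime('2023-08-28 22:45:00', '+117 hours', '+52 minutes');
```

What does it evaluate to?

2023-09-02 20:37:00

+117 hours from 2023-08-28 22:45:00 is 2023-09-02 19:45:00 (crosses midnight).
+52 minutes from 2023-09-02 19:45:00 is 2023-09-02 20:37:00.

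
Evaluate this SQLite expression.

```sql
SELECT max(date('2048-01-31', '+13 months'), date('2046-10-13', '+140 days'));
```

date('2048-01-31', '+13 months') → 2049-03-03.
date('2046-10-13', '+140 days') → 2047-03-02.
Later of the two is 2049-03-03.

2049-03-03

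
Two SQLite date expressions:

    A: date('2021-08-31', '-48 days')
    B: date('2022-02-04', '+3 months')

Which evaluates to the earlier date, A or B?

A

A = 2021-07-14.
B = 2022-05-04.
A is earlier.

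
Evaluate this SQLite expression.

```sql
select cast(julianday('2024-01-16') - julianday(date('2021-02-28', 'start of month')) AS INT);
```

`start of month` rewinds 2021-02-28 to 2021-02-01.
27 days remain in February 2021 after the 1st (28 − 1).
Full months from March 2021 through December 2023 contribute their day counts.
Then 16 days into January 2024.
Total: 27 + 31 + 30 + 31 + 30 + 31 + 31 + 30 + 31 + 30 + 31 + 31 + 28 + 31 + 30 + 31 + 30 + 31 + 31 + 30 + 31 + 30 + 31 + 31 + 28 + 31 + 30 + 31 + 30 + 31 + 31 + 30 + 31 + 30 + 31 + 16 = 1079.

1079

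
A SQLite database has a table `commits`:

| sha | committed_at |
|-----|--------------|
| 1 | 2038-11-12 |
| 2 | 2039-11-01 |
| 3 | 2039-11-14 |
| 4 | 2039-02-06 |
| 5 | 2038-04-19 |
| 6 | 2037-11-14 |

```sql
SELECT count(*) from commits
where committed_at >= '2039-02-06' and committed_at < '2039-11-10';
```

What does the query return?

Rows in [2039-02-06, 2039-11-10): 2039-11-01, 2039-02-06 → 2 rows.

2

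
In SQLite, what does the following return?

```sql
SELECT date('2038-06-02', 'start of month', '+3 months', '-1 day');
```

2038-08-31

`start of month` rewinds 2038-06-02 to 2038-06-01.
Adding +3 months to 2038-06-01 gives 2038-09-01.
Going back 1 day from 2038-09-01 reaches 2038-08-31 (last day of August, 31 days).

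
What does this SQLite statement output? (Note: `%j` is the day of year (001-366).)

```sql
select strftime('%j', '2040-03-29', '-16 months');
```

333

First apply '-16 months': 2040-03-29 → 2038-11-29.
Day-of-year for 2038-11-29: days since 2038-01-01 inclusive = 333, zero-padded to 333.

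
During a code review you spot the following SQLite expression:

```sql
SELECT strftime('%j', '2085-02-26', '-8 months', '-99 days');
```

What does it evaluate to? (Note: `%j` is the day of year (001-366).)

First apply '-8 months', '-99 days': 2085-02-26 → 2084-03-19.
Day-of-year for 2084-03-19: days since 2084-01-01 inclusive = 79, zero-padded to 079.

079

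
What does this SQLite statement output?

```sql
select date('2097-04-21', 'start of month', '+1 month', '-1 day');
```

`start of month` rewinds 2097-04-21 to 2097-04-01.
Adding +1 month to 2097-04-01 gives 2097-05-01.
Going back 1 day from 2097-05-01 reaches 2097-04-30 (last day of April, 30 days).

2097-04-30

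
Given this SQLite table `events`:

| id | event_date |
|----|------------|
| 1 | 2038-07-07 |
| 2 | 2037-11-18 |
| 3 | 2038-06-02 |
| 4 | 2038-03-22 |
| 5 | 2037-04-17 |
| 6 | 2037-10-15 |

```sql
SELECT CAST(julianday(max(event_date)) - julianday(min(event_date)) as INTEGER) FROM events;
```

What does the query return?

MIN = 2037-04-17, MAX = 2038-07-07.
13 days remain in April 2037 after the 17th (30 − 17).
Full months from May 2037 through June 2038 contribute their day counts.
Then 7 days into July 2038.
Total: 13 + 31 + 30 + 31 + 31 + 30 + 31 + 30 + 31 + 31 + 28 + 31 + 30 + 31 + 30 + 7 = 446.

446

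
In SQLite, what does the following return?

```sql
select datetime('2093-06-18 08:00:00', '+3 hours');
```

+3 hours from 2093-06-18 08:00:00 is 2093-06-18 11:00:00.

2093-06-18 11:00:00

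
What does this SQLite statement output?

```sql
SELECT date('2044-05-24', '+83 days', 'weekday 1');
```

2044-08-15

Applying '+83 days' to 2044-05-24: counting 83 days forward gives 2044-08-15.
`weekday 1` advances to the next Monday; 2044-08-15 is already a Monday, so it stays at 2044-08-15.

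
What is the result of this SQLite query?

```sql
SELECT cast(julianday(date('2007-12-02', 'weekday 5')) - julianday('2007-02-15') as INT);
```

295

`weekday 5` advances to the next Friday; 2007-12-02 is a Sunday, so it moves forward to 2007-12-07.
13 days remain in February 2007 after the 15th (28 − 15).
Full months from March 2007 through November 2007 contribute their day counts.
Then 7 days into December 2007.
Total: 13 + 31 + 30 + 31 + 30 + 31 + 31 + 30 + 31 + 30 + 7 = 295.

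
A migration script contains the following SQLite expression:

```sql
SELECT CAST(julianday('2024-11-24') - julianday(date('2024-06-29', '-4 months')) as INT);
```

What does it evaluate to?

Adding -4 months to 2024-06-29 gives 2024-02-29.
0 days remain in February 2024 after the 29th (29 − 29).
Full months from March 2024 through October 2024 contribute their day counts.
Then 24 days into November 2024.
Total: 0 + 31 + 30 + 31 + 30 + 31 + 31 + 30 + 31 + 24 = 269.

269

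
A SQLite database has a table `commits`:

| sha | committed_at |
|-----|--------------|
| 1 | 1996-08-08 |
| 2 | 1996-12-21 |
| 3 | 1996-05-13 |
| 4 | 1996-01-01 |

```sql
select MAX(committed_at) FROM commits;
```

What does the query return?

1996-12-21

MAX over {1996-01-01, 1996-05-13, 1996-08-08, 1996-12-21}.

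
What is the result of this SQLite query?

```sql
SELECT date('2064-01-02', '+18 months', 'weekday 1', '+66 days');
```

2065-09-10

Adding +18 months to 2064-01-02 gives 2065-07-02.
`weekday 1` advances to the next Monday; 2065-07-02 is a Thursday, so it moves forward to 2065-07-06.
Applying '+66 days' to 2065-07-06: counting 66 days forward gives 2065-09-10.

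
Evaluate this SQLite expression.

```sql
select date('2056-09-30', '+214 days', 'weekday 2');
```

2057-05-08

Applying '+214 days' to 2056-09-30: counting 214 days forward gives 2057-05-02.
`weekday 2` advances to the next Tuesday; 2057-05-02 is a Wednesday, so it moves forward to 2057-05-08.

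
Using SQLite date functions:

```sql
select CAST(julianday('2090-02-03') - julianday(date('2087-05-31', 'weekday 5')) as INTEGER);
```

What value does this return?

973

`weekday 5` advances to the next Friday; 2087-05-31 is a Saturday, so it moves forward to 2087-06-06.
24 days remain in June 2087 after the 6th (30 − 6).
Full months from July 2087 through January 2090 contribute their day counts.
Then 3 days into February 2090.
Total: 24 + 31 + 31 + 30 + 31 + 30 + 31 + 31 + 29 + 31 + 30 + 31 + 30 + 31 + 31 + 30 + 31 + 30 + 31 + 31 + 28 + 31 + 30 + 31 + 30 + 31 + 31 + 30 + 31 + 30 + 31 + 31 + 3 = 973.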